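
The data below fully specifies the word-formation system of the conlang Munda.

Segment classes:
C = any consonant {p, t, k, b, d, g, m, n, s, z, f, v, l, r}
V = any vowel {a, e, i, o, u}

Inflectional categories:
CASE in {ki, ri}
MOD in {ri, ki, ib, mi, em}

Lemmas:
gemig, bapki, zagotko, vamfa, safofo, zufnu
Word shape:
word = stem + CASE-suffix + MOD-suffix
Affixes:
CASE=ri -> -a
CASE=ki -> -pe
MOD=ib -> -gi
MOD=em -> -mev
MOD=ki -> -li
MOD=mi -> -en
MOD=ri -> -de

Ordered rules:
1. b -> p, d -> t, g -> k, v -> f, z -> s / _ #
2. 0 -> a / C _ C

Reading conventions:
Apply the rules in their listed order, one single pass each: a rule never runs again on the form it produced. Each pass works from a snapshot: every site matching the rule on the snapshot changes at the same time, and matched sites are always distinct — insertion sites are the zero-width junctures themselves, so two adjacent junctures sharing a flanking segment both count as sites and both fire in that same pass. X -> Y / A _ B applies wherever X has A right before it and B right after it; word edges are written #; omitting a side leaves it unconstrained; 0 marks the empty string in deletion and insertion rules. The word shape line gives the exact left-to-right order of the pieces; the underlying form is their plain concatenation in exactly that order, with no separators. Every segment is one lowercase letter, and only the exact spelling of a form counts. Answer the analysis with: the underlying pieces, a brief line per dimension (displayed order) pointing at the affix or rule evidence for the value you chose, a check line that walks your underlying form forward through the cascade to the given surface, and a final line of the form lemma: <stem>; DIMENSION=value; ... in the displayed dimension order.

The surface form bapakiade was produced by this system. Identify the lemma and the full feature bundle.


underlying: bapki-a-de
CASE=ri - signalled by the affix -a
MOD=ri - signalled by the affix -de
check: bapkiade -> bapkiade -> bapakiade
lemma: bapki; CASE=ri; MOD=ri


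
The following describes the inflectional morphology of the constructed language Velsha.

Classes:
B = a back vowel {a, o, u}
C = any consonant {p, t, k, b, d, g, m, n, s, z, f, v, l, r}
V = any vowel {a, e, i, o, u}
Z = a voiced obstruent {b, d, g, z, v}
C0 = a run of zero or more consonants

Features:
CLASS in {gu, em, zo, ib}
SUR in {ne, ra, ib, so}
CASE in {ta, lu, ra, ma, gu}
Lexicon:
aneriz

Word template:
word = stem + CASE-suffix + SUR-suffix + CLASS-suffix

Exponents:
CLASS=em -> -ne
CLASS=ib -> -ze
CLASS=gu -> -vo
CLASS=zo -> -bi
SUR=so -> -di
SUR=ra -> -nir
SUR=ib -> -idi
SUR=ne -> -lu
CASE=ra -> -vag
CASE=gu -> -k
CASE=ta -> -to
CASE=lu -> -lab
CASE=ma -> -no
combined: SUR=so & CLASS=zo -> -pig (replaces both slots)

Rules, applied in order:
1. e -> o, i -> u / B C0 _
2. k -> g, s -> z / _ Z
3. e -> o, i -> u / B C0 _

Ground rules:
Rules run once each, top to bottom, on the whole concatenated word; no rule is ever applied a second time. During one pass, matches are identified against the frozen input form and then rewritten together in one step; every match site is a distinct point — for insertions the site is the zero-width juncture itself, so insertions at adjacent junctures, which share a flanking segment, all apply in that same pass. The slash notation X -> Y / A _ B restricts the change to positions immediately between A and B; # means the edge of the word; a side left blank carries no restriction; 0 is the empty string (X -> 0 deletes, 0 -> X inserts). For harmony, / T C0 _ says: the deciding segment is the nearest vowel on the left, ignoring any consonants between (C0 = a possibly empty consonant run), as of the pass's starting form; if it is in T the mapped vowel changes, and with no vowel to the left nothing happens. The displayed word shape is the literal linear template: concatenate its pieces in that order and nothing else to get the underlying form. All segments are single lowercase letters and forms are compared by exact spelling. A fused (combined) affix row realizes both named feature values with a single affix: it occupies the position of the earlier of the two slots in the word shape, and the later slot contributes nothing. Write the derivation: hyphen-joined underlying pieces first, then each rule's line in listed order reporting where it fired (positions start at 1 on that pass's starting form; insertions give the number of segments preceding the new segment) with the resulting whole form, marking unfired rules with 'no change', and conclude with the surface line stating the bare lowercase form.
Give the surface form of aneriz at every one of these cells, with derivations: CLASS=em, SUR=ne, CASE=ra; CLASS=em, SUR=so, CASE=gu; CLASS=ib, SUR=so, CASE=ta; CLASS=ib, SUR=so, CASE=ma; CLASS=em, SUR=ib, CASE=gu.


cell CLASS=em, SUR=ne, CASE=ra:
underlying: aneriz-vag-lu-ne
1. e -> o, i -> u / B C0 _: fires at position(s) 3, 13: anorizvagluno
2. k -> g, s -> z / _ Z: no change
3. e -> o, i -> u / B C0 _: fires at position(s) 5: anoruzvagluno
surface: anoruzvagluno

cell CLASS=em, SUR=so, CASE=gu:
underlying: aneriz-k-di-ne
1. e -> o, i -> u / B C0 _: fires at position(s) 3: anorizkdine
2. k -> g, s -> z / _ Z: fires at position(s) 7: anorizgdine
3. e -> o, i -> u / B C0 _: fires at position(s) 5: anoruzgdine
surface: anoruzgdine

cell CLASS=ib, SUR=so, CASE=ta:
underlying: aneriz-to-di-ze
1. e -> o, i -> u / B C0 _: fires at position(s) 3, 10: anoriztoduze
2. k -> g, s -> z / _ Z: no change
3. e -> o, i -> u / B C0 _: fires at position(s) 5, 12: anoruztoduzo
surface: anoruztoduzo

cell CLASS=ib, SUR=so, CASE=ma:
underlying: aneriz-no-di-ze
1. e -> o, i -> u / B C0 _: fires at position(s) 3, 10: anoriznoduze
2. k -> g, s -> z / _ Z: no change
3. e -> o, i -> u / B C0 _: fires at position(s) 5, 12: anoruznoduzo
surface: anoruznoduzo

cell CLASS=em, SUR=ib, CASE=gu:
underlying: aneriz-k-idi-ne
1. e -> o, i -> u / B C0 _: fires at position(s) 3: anorizkidine
2. k -> g, s -> z / _ Z: no change
3. e -> o, i -> u / B C0 _: fires at position(s) 5: anoruzkidine
surface: anoruzkidine


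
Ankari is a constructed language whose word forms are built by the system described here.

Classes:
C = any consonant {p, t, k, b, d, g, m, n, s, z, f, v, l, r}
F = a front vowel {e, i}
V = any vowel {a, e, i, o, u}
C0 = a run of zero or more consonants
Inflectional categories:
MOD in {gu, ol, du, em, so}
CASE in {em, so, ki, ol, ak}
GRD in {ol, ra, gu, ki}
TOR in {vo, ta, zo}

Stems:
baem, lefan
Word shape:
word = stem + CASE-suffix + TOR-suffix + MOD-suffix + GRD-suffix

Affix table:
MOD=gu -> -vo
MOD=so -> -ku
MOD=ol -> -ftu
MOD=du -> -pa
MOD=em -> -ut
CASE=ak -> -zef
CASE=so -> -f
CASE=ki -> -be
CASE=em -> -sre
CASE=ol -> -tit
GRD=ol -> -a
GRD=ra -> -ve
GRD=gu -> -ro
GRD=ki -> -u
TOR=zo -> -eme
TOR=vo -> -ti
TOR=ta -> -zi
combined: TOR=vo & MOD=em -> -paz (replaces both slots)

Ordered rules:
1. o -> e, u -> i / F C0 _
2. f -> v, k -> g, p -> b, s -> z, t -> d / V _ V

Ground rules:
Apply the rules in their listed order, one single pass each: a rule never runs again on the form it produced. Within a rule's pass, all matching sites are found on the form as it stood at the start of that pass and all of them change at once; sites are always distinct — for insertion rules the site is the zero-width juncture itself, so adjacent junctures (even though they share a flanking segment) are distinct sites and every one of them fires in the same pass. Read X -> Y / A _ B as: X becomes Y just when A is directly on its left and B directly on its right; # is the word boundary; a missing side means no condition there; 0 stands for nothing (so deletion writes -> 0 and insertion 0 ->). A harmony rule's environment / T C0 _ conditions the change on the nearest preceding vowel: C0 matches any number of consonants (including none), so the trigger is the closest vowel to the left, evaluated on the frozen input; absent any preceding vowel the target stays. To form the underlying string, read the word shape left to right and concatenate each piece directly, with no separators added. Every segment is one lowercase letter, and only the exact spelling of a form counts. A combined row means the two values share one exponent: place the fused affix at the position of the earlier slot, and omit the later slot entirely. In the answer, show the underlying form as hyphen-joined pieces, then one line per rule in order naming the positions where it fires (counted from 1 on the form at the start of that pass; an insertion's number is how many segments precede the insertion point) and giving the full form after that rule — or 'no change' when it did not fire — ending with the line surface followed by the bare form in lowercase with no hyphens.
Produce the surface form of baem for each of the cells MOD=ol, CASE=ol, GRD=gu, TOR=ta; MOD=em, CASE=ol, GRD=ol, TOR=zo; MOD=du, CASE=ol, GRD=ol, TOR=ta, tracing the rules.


cell MOD=ol, CASE=ol, GRD=gu, TOR=ta:
underlying: baem-tit-zi-ftu-ro
1. o -> e, u -> i / F C0 _: fires at position(s) 12: baemtitziftiro
2. f -> v, k -> g, p -> b, s -> z, t -> d / V _ V: no change
surface: baemtitziftiro

cell MOD=em, CASE=ol, GRD=ol, TOR=zo:
underlying: baem-tit-eme-ut-a
1. o -> e, u -> i / F C0 _: fires at position(s) 11: baemtitemeita
2. f -> v, k -> g, p -> b, s -> z, t -> d / V _ V: fires at position(s) 7, 12: baemtidemeida
surface: baemtidemeida

cell MOD=du, CASE=ol, GRD=ol, TOR=ta:
underlying: baem-tit-zi-pa-a
1. o -> e, u -> i / F C0 _: no change
2. f -> v, k -> g, p -> b, s -> z, t -> d / V _ V: fires at position(s) 10: baemtitzibaa
surface: baemtitzibaa


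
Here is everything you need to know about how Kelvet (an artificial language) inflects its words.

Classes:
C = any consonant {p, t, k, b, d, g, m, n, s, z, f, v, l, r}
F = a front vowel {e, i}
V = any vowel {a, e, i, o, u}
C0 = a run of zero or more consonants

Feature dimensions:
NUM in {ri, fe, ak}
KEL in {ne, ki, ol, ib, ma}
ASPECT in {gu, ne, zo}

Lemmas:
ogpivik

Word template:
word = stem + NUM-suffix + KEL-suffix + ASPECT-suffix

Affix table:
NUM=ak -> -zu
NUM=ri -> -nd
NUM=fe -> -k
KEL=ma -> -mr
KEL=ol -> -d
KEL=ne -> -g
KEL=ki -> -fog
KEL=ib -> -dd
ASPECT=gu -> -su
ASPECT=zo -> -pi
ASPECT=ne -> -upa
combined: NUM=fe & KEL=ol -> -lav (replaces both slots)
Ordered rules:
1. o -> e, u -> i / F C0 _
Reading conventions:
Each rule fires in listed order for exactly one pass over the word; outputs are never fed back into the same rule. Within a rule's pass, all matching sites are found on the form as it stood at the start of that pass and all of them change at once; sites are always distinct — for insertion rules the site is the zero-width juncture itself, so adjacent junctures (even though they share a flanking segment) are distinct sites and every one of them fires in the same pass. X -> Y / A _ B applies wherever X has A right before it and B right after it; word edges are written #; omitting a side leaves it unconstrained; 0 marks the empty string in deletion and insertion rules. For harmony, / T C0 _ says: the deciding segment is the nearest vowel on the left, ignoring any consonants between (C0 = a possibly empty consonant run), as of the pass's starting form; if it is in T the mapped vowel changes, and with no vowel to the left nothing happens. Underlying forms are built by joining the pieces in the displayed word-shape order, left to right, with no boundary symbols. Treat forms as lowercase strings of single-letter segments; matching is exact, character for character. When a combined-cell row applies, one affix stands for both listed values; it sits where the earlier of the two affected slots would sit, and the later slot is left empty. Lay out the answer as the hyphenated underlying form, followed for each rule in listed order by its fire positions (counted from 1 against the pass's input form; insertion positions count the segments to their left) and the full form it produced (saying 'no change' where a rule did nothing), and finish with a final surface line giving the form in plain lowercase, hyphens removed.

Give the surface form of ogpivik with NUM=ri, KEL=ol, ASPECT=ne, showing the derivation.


underlying: ogpivik-nd-d-upa
1. o -> e, u -> i / F C0 _: fires at position(s) 11: ogpiviknddipa
surface: ogpiviknddipa


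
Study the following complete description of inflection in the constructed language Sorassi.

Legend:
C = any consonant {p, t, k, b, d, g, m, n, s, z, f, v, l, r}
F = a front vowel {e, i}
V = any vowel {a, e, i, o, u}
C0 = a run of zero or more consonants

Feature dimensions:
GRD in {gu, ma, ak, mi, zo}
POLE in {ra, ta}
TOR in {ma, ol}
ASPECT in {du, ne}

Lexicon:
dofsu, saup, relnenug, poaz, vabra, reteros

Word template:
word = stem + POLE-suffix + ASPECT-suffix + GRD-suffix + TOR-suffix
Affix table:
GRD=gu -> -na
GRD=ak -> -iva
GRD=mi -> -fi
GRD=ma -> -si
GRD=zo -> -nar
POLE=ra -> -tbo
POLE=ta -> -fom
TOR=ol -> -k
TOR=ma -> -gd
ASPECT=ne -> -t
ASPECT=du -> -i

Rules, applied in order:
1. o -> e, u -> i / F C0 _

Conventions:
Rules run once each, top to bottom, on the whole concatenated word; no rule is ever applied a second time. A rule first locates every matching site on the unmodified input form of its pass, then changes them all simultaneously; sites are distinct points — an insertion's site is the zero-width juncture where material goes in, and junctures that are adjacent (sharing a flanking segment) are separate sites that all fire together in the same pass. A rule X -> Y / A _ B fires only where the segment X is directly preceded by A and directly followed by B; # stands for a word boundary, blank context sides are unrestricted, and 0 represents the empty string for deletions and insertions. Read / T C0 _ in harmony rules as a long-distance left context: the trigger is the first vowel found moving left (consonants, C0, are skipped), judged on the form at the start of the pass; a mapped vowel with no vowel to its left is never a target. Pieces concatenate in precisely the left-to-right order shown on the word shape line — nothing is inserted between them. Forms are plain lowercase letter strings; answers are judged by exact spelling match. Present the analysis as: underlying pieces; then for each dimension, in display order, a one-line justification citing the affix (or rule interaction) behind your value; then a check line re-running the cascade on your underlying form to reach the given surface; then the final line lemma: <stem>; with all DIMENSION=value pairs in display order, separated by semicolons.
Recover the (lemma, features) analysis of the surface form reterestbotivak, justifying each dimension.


underlying: reteros-tbo-t-iva-k
GRD=ak - signalled by the affix -iva
POLE=ra - signalled by the affix -tbo
TOR=ol - signalled by the affix -k
ASPECT=ne - signalled by the affix -t
check: reterostbotivak -> reterestbotivak
lemma: reteros; GRD=ak; POLE=ra; TOR=ol; ASPECT=ne


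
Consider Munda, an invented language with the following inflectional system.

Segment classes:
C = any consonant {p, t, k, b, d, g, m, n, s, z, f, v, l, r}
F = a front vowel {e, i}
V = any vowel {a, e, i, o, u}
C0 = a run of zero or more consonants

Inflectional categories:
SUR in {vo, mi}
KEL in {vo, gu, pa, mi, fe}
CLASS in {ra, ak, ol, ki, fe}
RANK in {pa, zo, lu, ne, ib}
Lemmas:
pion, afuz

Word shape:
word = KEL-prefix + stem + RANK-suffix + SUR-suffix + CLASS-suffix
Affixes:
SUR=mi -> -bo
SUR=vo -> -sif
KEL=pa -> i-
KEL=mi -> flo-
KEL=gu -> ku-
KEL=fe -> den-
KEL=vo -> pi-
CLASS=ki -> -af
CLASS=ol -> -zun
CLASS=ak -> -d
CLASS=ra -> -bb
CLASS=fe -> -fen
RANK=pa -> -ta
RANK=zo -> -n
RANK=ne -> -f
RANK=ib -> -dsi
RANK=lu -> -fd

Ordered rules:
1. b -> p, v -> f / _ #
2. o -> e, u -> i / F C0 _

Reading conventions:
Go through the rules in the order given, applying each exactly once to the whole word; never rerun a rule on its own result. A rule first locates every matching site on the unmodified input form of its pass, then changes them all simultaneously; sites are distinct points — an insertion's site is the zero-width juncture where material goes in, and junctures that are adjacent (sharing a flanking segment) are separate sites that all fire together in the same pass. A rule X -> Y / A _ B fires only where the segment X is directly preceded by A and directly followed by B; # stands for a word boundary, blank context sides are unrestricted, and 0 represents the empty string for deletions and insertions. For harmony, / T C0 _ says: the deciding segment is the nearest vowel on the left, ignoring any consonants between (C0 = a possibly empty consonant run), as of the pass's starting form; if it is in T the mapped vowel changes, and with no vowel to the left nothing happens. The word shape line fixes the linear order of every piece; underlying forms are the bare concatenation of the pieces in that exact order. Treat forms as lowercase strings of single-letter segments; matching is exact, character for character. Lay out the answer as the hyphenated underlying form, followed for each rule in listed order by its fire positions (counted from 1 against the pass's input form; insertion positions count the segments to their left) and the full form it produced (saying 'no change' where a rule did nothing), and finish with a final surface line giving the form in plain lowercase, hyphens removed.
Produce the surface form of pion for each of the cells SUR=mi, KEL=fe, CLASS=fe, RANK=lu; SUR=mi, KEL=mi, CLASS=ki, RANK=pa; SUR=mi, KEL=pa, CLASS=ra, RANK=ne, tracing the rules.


cell SUR=mi, KEL=fe, CLASS=fe, RANK=lu:
underlying: den-pion-fd-bo-fen
1. b -> p, v -> f / _ #: no change
2. o -> e, u -> i / F C0 _: fires at position(s) 6: denpienfdbofen
surface: denpienfdbofen

cell SUR=mi, KEL=mi, CLASS=ki, RANK=pa:
underlying: flo-pion-ta-bo-af
1. b -> p, v -> f / _ #: no change
2. o -> e, u -> i / F C0 _: fires at position(s) 6: flopientaboaf
surface: flopientaboaf

cell SUR=mi, KEL=pa, CLASS=ra, RANK=ne:
underlying: i-pion-f-bo-bb
1. b -> p, v -> f / _ #: fires at position(s) 10: ipionfbobp
2. o -> e, u -> i / F C0 _: fires at position(s) 4: ipienfbobp
surface: ipienfbobp


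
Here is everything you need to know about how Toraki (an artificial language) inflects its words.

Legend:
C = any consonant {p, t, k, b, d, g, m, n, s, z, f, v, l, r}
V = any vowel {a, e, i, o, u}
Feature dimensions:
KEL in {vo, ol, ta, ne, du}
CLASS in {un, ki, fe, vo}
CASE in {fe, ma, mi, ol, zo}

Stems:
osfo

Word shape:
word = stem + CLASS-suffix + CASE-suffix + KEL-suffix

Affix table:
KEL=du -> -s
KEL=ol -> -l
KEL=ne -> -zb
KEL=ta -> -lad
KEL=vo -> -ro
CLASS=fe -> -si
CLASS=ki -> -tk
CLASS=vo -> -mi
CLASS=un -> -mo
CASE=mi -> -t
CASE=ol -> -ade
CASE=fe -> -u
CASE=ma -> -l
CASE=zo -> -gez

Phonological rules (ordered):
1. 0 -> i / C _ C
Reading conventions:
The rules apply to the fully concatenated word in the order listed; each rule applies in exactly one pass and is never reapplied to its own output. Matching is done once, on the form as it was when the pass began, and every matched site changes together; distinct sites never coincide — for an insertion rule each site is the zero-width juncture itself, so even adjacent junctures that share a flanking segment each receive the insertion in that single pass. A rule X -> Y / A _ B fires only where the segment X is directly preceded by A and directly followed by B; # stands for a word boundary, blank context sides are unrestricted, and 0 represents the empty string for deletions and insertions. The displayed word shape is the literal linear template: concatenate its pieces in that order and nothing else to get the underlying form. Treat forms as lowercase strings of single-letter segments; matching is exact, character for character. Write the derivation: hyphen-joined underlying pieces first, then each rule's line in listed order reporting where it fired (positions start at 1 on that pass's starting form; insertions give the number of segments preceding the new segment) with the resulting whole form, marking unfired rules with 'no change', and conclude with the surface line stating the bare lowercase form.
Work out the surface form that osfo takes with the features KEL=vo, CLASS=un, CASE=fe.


underlying: osfo-mo-u-ro
1. 0 -> i / C _ C: inserts after position(s) 2: osifomouro
surface: osifomouro


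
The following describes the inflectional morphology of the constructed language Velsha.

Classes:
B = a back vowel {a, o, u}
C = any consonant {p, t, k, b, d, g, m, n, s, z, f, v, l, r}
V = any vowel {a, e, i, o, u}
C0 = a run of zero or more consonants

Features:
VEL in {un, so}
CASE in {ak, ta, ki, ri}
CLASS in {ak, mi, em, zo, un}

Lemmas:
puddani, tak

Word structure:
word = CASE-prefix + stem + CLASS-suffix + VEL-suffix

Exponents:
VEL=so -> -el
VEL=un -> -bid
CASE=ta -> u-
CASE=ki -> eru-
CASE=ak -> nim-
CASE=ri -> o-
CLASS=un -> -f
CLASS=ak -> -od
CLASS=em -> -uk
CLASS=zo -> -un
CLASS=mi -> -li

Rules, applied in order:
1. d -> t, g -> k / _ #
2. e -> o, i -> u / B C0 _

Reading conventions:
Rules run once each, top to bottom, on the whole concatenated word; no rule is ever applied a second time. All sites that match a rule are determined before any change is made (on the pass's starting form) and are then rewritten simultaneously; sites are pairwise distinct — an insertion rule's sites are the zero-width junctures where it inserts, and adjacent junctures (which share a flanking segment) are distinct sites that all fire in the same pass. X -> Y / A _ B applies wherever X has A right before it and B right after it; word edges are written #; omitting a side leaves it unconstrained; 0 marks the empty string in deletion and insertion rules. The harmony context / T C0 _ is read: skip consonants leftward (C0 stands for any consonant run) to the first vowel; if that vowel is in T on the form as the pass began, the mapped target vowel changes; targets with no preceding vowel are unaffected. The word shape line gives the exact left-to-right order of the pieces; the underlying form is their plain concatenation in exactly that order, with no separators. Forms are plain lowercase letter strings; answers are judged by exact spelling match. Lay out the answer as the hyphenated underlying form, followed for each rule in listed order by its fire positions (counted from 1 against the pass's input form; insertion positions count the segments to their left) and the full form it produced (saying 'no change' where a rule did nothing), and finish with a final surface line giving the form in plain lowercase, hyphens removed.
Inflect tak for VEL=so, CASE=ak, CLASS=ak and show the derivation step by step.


underlying: nim-tak-od-el
1. d -> t, g -> k / _ #: no change
2. e -> o, i -> u / B C0 _: fires at position(s) 9: nimtakodol
surface: nimtakodol


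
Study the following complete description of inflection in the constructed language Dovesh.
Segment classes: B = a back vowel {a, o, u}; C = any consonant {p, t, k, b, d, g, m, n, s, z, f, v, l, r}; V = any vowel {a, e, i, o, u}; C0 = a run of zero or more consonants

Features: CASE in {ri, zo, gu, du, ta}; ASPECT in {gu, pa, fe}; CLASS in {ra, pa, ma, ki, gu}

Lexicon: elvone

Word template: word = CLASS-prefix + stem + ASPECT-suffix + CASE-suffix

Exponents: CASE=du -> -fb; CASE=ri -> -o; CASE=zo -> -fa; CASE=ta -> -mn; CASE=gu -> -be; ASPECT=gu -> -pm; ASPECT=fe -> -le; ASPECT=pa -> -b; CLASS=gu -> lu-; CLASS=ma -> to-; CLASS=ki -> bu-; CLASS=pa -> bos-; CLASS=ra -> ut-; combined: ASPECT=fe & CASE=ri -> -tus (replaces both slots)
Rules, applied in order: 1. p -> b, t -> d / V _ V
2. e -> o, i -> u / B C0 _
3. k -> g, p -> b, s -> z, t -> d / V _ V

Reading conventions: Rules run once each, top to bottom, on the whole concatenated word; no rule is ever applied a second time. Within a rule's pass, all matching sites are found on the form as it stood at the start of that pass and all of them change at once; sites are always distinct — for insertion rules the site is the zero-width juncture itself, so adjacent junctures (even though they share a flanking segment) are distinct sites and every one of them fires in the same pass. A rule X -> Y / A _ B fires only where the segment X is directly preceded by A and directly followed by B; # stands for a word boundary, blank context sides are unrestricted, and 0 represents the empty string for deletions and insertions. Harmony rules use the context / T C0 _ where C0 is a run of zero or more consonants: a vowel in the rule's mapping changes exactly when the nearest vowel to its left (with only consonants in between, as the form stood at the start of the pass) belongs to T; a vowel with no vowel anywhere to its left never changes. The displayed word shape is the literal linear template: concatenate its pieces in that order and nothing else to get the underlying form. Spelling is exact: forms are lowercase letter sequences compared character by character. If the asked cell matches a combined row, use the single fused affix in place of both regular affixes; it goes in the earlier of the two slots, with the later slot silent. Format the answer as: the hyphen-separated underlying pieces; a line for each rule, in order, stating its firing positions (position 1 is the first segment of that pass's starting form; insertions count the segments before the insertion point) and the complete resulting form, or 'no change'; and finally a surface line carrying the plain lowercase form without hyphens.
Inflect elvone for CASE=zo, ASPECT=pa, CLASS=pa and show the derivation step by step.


underlying: bos-elvone-b-fa
1. p -> b, t -> d / V _ V: no change
2. e -> o, i -> u / B C0 _: fires at position(s) 4, 9: bosolvonobfa
3. k -> g, p -> b, s -> z, t -> d / V _ V: fires at position(s) 3: bozolvonobfa
surface: bozolvonobfa


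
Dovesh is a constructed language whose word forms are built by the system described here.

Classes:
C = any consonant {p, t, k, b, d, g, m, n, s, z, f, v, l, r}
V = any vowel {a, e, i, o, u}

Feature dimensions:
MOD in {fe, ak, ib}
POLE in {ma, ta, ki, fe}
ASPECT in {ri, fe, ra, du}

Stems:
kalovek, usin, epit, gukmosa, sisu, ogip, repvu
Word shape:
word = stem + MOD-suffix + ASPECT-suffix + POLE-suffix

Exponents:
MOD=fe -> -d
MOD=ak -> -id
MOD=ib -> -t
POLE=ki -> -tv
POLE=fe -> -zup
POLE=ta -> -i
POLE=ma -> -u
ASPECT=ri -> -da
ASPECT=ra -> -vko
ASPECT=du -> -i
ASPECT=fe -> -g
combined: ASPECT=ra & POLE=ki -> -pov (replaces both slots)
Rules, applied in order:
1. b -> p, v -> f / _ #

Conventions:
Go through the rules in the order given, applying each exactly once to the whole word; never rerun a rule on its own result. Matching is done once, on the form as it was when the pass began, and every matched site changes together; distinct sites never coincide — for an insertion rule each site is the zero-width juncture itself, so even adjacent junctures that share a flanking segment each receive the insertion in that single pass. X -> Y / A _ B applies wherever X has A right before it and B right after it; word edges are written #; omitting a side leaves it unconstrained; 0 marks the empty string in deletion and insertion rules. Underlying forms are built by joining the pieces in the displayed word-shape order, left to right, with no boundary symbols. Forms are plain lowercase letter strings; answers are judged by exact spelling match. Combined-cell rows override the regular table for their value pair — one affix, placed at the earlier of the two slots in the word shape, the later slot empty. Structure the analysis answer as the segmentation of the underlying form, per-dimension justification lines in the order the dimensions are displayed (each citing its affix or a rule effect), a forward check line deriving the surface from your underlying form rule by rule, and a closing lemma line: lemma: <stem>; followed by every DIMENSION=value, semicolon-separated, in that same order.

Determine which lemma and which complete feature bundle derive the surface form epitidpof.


underlying: epit-id-pov
MOD=ak - signalled by the affix -id
POLE=ki - signalled by the combined affix row
ASPECT=ra - signalled by the combined affix row
check: epitidpov -> epitidpof
lemma: epit; MOD=ak; POLE=ki; ASPECT=ra


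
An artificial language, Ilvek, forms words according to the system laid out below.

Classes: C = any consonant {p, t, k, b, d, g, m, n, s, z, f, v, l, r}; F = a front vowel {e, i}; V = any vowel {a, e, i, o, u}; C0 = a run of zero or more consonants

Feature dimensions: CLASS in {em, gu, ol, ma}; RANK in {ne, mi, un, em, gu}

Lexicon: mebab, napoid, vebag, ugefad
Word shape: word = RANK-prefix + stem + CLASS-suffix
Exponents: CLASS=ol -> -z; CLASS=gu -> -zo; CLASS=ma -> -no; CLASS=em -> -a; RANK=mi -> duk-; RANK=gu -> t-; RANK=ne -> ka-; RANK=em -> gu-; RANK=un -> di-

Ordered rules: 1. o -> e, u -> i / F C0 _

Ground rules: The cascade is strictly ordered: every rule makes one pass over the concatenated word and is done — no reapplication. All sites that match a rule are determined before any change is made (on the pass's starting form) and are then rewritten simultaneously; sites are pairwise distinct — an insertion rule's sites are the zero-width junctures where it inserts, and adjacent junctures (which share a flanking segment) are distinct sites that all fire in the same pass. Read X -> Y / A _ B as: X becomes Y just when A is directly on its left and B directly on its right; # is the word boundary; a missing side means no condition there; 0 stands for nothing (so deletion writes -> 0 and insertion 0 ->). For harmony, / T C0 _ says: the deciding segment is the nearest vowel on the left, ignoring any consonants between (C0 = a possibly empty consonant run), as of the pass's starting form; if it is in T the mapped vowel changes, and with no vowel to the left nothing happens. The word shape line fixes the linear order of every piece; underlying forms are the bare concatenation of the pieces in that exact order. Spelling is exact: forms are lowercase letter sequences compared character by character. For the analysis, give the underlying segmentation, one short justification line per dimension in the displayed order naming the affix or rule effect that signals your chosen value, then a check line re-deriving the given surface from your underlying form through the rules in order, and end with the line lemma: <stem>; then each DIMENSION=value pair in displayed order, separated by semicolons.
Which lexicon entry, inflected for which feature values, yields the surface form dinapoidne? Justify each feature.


underlying: di-napoid-no
CLASS=ma - signalled by the affix -no
RANK=un - signalled by the affix di-
check: dinapoidno -> dinapoidne
lemma: napoid; CLASS=ma; RANK=un


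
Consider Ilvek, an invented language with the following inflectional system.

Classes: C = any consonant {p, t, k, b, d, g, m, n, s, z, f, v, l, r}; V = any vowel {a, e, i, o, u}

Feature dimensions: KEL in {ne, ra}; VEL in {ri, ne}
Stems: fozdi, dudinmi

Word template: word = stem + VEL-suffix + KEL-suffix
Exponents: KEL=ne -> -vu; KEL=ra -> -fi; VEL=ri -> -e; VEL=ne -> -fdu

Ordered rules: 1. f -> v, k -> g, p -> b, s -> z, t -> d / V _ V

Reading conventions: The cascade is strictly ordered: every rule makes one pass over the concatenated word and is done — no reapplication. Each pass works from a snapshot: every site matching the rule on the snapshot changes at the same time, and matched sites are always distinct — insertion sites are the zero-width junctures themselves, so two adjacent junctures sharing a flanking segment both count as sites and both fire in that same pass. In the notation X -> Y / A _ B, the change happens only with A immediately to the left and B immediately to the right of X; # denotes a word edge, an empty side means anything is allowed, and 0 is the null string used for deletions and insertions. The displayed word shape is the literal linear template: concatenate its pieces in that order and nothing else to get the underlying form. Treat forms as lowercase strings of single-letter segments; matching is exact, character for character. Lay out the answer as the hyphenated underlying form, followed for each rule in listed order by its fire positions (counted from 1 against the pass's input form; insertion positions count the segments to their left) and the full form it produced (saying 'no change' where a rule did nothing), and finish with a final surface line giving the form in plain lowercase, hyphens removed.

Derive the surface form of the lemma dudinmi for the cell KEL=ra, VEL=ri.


underlying: dudinmi-e-fi
1. f -> v, k -> g, p -> b, s -> z, t -> d / V _ V: fires at position(s) 9: dudinmievi
surface: dudinmievi


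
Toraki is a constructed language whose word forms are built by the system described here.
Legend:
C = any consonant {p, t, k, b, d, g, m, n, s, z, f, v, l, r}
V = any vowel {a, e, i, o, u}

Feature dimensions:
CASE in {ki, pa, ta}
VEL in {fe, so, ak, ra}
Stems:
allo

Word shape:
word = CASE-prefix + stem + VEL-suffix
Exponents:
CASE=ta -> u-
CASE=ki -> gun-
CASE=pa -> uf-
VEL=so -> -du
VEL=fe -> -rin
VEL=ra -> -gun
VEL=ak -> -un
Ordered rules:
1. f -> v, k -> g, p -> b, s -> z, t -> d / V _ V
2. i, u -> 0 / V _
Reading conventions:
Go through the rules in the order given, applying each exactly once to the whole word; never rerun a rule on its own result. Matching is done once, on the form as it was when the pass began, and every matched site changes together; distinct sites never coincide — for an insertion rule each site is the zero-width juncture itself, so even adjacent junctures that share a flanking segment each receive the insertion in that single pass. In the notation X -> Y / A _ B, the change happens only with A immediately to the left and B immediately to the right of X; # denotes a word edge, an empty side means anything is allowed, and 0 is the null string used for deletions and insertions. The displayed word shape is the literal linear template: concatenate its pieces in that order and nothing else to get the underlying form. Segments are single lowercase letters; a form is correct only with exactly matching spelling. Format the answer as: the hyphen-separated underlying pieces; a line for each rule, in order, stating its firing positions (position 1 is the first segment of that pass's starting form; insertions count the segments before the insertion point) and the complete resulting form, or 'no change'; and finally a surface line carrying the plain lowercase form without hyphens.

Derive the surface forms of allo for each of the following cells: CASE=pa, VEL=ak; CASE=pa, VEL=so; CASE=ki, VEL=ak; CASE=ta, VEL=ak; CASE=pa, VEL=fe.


cell CASE=pa, VEL=ak:
underlying: uf-allo-un
1. f -> v, k -> g, p -> b, s -> z, t -> d / V _ V: fires at position(s) 2: uvalloun
2. i, u -> 0 / V _: fires at position(s) 7: uvallon
surface: uvallon

cell CASE=pa, VEL=so:
underlying: uf-allo-du
1. f -> v, k -> g, p -> b, s -> z, t -> d / V _ V: fires at position(s) 2: uvallodu
2. i, u -> 0 / V _: no change
surface: uvallodu

cell CASE=ki, VEL=ak:
underlying: gun-allo-un
1. f -> v, k -> g, p -> b, s -> z, t -> d / V _ V: no change
2. i, u -> 0 / V _: fires at position(s) 8: gunallon
surface: gunallon

cell CASE=ta, VEL=ak:
underlying: u-allo-un
1. f -> v, k -> g, p -> b, s -> z, t -> d / V _ V: no change
2. i, u -> 0 / V _: fires at position(s) 6: uallon
surface: uallon

cell CASE=pa, VEL=fe:
underlying: uf-allo-rin
1. f -> v, k -> g, p -> b, s -> z, t -> d / V _ V: fires at position(s) 2: uvallorin
2. i, u -> 0 / V _: no change
surface: uvallorin


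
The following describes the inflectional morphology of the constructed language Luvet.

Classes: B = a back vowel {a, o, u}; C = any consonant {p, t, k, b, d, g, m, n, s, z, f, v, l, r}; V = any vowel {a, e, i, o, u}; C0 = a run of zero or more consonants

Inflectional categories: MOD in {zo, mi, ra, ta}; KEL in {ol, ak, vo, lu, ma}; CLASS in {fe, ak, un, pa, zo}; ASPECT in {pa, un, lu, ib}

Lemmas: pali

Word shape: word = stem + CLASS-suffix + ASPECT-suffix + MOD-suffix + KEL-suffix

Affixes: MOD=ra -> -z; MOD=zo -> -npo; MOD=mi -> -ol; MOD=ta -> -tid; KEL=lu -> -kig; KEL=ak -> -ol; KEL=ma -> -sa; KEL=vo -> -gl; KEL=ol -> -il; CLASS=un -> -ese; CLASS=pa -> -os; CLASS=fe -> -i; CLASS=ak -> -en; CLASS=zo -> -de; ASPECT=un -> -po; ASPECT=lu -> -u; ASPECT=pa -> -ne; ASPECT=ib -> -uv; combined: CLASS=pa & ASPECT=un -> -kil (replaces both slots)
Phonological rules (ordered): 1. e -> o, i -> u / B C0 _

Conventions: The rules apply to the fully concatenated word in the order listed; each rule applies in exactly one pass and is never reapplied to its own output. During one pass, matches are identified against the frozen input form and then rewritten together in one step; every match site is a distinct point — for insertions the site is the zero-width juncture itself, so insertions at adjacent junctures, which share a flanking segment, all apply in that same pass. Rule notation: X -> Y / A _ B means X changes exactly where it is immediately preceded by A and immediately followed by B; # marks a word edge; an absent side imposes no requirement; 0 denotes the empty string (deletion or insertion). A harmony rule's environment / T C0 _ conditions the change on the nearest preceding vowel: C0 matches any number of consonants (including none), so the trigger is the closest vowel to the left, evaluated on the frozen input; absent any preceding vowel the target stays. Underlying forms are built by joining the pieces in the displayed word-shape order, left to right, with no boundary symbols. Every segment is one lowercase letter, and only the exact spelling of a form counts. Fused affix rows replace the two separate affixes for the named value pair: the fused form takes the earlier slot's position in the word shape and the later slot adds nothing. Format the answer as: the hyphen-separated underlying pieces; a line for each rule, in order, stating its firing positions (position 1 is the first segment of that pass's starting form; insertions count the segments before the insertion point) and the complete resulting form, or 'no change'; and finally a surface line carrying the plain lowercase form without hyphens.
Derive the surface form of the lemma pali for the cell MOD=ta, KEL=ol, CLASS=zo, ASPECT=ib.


underlying: pali-de-uv-tid-il
1. e -> o, i -> u / B C0 _: fires at position(s) 4, 10: paludeuvtudil
surface: paludeuvtudil


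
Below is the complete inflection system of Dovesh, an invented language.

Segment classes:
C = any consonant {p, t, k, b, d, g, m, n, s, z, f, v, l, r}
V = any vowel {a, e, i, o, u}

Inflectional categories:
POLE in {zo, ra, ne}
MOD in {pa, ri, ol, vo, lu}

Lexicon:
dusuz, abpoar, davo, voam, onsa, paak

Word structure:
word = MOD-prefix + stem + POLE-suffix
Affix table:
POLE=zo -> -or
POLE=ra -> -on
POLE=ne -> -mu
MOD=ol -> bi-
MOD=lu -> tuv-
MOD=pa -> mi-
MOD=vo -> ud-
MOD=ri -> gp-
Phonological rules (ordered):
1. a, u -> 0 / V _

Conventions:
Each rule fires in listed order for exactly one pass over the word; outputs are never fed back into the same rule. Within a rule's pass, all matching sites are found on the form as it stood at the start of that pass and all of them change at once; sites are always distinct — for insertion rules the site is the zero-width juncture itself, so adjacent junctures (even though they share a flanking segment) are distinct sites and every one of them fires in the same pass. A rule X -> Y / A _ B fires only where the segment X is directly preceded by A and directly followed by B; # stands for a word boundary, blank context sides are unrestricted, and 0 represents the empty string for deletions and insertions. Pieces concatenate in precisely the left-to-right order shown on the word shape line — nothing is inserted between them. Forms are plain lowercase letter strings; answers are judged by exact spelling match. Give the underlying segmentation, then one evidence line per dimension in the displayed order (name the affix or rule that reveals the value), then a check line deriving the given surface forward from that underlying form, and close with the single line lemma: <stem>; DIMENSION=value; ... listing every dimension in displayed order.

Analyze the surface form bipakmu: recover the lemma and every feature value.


underlying: bi-paak-mu
POLE=ne - signalled by the affix -mu
MOD=ol - signalled by the affix bi-
check: bipaakmu -> bipakmu
lemma: paak; POLE=ne; MOD=ol


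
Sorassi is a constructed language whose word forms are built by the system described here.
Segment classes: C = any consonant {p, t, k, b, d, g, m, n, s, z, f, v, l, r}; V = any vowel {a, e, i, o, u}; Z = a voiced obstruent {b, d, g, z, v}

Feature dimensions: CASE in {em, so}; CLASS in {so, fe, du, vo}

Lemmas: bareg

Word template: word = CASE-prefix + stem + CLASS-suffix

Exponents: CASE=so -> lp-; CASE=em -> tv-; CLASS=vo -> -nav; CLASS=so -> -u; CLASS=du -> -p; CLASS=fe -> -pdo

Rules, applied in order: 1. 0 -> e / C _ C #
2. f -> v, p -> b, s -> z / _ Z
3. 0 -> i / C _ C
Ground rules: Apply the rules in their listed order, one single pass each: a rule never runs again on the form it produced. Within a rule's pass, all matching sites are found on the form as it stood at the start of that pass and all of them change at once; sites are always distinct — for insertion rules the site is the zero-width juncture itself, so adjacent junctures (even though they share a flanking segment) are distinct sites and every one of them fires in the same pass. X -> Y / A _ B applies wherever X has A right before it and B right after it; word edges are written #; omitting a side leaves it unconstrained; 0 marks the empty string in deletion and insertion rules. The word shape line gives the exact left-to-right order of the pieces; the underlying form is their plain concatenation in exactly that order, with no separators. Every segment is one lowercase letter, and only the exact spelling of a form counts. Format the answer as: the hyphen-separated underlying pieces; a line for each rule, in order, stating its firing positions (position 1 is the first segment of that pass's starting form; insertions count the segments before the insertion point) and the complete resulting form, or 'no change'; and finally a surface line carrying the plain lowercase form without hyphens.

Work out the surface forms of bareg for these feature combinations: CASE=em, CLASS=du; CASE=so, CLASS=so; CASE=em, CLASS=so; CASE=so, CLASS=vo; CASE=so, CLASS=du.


cell CASE=em, CLASS=du:
underlying: tv-bareg-p
1. 0 -> e / C _ C #: inserts after position(s) 7: tvbaregep
2. f -> v, p -> b, s -> z / _ Z: no change
3. 0 -> i / C _ C: inserts after position(s) 1, 2: tivibaregep
surface: tivibaregep

cell CASE=so, CLASS=so:
underlying: lp-bareg-u
1. 0 -> e / C _ C #: no change
2. f -> v, p -> b, s -> z / _ Z: fires at position(s) 2: lbbaregu
3. 0 -> i / C _ C: inserts after position(s) 1, 2: libibaregu
surface: libibaregu

cell CASE=em, CLASS=so:
underlying: tv-bareg-u
1. 0 -> e / C _ C #: no change
2. f -> v, p -> b, s -> z / _ Z: no change
3. 0 -> i / C _ C: inserts after position(s) 1, 2: tivibaregu
surface: tivibaregu

cell CASE=so, CLASS=vo:
underlying: lp-bareg-nav
1. 0 -> e / C _ C #: no change
2. f -> v, p -> b, s -> z / _ Z: fires at position(s) 2: lbbaregnav
3. 0 -> i / C _ C: inserts after position(s) 1, 2, 7: libibareginav
surface: libibareginav

cell CASE=so, CLASS=du:
underlying: lp-bareg-p
1. 0 -> e / C _ C #: inserts after position(s) 7: lpbaregep
2. f -> v, p -> b, s -> z / _ Z: fires at position(s) 2: lbbaregep
3. 0 -> i / C _ C: inserts after position(s) 1, 2: libibaregep
surface: libibaregep
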